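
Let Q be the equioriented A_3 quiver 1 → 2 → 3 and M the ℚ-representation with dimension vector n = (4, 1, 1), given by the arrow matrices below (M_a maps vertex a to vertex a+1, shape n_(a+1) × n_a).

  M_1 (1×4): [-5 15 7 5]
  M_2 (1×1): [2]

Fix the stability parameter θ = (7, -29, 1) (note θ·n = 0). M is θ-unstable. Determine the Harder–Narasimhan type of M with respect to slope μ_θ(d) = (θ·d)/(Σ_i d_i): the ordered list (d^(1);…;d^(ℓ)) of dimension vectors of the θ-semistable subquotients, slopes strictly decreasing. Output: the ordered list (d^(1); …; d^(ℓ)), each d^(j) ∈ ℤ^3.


Via rank(M_{q-1}∘⋯∘M_p): M ≅ I[1,1]^3, I[1,3].
μ_θ-semistable layers: μ^(1)=7; μ^(2)=1; μ^(3)=-11

((3, 0, 0); (0, 0, 1); (1, 1, 0))


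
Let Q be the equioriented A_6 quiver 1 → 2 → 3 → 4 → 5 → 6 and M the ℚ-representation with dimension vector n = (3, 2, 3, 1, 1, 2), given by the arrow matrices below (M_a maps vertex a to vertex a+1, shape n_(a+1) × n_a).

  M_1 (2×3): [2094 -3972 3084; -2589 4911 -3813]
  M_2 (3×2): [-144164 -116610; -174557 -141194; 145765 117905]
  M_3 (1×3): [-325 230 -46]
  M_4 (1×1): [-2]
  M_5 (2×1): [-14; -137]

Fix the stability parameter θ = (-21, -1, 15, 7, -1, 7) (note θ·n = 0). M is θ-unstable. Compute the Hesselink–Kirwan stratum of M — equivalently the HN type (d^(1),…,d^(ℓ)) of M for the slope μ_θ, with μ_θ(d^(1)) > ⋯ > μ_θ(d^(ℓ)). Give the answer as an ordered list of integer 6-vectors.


Via rank(M_{q-1}∘⋯∘M_p): M ≅ I[1,1], I[1,3]^2, I[3,6], I[6,6].
μ_θ-semistable layers: μ^(1)=15; μ^(2)=7; μ^(3)=-1; μ^(4)=-21

((0, 0, 2, 0, 0, 0); (0, 0, 1, 1, 1, 2); (0, 2, 0, 0, 0, 0); (3, 0, 0, 0, 0, 0))


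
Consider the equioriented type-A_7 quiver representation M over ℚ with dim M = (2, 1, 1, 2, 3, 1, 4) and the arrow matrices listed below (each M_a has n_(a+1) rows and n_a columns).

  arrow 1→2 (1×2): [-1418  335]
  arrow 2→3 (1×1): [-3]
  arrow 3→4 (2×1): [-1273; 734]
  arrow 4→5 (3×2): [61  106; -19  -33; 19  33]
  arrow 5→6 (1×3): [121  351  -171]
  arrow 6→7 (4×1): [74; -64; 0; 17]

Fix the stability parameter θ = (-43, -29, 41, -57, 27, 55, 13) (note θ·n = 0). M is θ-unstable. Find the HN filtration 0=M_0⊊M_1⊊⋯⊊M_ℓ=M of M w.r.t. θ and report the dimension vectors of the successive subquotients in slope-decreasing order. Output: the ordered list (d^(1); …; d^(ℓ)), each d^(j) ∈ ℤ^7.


Barcode: M ≅ I[1,1], I[1,7], I[4,5], I[5,5], I[7,7]^3. HN layers by μ_θ (7 steps, strictly decreasing):
  μ^(1)=34; μ^(2)=27; μ^(3)=13; μ^(4)=-8; μ^(5)=-29; μ^(6)=-43; μ^(7)=-57

((0, 0, 0, 0, 0, 1, 1); (0, 0, 0, 0, 3, 0, 0); (0, 0, 0, 0, 0, 0, 3); (0, 0, 1, 1, 0, 0, 0); (0, 1, 0, 0, 0, 0, 0); (2, 0, 0, 0, 0, 0, 0); (0, 0, 0, 1, 0, 0, 0))


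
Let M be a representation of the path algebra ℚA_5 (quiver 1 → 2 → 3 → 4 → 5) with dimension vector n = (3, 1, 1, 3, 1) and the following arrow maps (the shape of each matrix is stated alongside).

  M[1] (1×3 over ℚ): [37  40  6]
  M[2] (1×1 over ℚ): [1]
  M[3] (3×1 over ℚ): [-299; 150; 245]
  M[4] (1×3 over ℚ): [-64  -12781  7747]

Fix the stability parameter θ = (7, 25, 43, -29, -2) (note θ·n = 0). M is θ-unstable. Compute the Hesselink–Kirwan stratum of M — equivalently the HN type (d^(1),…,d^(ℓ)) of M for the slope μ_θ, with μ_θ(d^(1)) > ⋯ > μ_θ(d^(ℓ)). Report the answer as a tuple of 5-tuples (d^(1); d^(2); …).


Via rank(M_{q-1}∘⋯∘M_p): M ≅ I[1,1]^2, I[1,5], I[4,4]^2.
μ_θ-semistable layers: μ^(1)=37/4; μ^(2)=7; μ^(3)=-29

((0, 1, 1, 1, 1); (3, 0, 0, 0, 0); (0, 0, 0, 2, 0))


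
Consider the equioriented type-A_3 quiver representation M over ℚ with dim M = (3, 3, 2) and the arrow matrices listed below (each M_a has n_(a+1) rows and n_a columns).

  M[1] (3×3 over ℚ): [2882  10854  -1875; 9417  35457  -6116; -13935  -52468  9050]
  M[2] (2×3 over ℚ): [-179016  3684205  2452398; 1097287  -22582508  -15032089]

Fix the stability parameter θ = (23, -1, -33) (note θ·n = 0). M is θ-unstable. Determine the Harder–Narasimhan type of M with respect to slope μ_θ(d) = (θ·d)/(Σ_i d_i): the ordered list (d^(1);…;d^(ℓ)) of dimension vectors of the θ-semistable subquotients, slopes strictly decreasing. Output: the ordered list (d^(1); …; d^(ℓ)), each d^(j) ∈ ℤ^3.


Barcode: M ≅ I[1,2], I[1,3]^2. HN layers by μ_θ (2 steps, strictly decreasing):
  μ^(1)=11; μ^(2)=-11/3

((1, 1, 0); (2, 2, 2))


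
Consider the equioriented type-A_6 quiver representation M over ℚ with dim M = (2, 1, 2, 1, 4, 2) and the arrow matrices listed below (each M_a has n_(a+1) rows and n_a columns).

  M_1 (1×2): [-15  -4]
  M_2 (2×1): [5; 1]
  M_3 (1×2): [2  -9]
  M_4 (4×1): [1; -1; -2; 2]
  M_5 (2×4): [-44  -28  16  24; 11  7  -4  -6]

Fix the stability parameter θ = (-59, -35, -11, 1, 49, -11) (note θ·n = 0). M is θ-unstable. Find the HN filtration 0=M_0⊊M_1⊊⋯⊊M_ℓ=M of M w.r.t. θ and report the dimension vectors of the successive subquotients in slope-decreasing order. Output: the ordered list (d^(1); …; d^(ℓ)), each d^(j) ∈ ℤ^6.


Interval decomposition of M: I[1,1], I[1,5], I[3,3], I[5,5]^2, I[5,6], I[6,6].
HN type (ℓ=6): μ^(1)=49; μ^(2)=19; μ^(3)=1; μ^(4)=-11; μ^(5)=-35; μ^(6)=-59

((0, 0, 0, 0, 3, 0); (0, 0, 0, 0, 1, 1); (0, 0, 0, 1, 0, 0); (0, 0, 2, 0, 0, 1); (0, 1, 0, 0, 0, 0); (2, 0, 0, 0, 0, 0))


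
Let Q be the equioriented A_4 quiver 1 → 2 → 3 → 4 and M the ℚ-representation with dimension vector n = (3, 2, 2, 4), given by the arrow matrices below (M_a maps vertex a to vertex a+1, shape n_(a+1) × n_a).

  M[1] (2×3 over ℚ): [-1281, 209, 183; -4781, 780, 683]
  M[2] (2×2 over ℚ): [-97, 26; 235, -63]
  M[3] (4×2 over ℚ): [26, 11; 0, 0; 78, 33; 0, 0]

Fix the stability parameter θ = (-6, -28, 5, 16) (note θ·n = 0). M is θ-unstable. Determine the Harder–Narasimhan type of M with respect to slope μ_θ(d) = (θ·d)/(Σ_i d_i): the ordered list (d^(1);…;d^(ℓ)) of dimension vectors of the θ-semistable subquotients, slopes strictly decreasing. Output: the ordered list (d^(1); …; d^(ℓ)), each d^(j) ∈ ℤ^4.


Via rank(M_{q-1}∘⋯∘M_p): M ≅ I[1,1], I[1,3], I[1,4], I[4,4]^3.
μ_θ-semistable layers: μ^(1)=16; μ^(2)=5; μ^(3)=-6; μ^(4)=-17

((0, 0, 0, 4); (0, 0, 2, 0); (1, 0, 0, 0); (2, 2, 0, 0))


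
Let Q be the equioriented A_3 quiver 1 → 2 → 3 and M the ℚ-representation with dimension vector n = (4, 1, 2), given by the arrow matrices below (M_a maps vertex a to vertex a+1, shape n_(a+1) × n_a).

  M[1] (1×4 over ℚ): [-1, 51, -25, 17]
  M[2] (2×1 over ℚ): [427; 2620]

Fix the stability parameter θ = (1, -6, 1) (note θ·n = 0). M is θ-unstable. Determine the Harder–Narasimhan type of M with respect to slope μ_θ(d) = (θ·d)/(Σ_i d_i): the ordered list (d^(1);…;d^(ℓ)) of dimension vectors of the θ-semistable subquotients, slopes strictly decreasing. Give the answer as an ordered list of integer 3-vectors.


Barcode: M ≅ I[1,1]^3, I[1,3], I[3,3]. HN layers by μ_θ (2 steps, strictly decreasing):
  μ^(1)=1; μ^(2)=-5/2

((3, 0, 2); (1, 1, 0))


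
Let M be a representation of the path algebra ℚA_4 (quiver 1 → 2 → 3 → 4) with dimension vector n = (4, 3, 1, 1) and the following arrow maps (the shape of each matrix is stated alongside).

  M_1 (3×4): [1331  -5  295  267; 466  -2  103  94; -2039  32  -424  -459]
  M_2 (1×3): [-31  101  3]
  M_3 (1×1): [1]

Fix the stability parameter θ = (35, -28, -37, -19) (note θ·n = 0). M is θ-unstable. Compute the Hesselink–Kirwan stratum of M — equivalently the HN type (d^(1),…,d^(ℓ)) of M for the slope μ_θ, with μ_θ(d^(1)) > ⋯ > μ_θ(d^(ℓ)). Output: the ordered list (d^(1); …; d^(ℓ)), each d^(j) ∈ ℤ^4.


Barcode: M ≅ I[1,1], I[1,2]^2, I[1,4]. HN layers by μ_θ (3 steps, strictly decreasing):
  μ^(1)=35; μ^(2)=7/2; μ^(3)=-49/4

((1, 0, 0, 0); (2, 2, 0, 0); (1, 1, 1, 1))


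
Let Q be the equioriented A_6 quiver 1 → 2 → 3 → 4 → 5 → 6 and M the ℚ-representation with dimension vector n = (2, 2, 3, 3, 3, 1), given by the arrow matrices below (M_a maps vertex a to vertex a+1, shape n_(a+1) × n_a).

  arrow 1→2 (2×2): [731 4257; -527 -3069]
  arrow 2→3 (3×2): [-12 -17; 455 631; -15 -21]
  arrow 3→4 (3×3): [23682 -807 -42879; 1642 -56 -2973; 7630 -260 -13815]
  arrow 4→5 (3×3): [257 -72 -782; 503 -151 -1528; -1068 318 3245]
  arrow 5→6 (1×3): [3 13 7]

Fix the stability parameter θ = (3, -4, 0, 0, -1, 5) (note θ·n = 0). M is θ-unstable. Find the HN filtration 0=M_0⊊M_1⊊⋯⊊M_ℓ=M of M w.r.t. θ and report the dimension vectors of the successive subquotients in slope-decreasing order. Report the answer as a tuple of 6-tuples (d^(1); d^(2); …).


Interval decomposition of M: I[1,1], I[1,3], I[2,6], I[3,5], I[4,5].
HN type (ℓ=6): μ^(1)=5; μ^(2)=3; μ^(3)=0; μ^(4)=-1/3; μ^(5)=-1/2; μ^(6)=-4

((0, 0, 0, 0, 0, 1); (1, 0, 0, 0, 0, 0); (0, 0, 1, 0, 0, 0); (0, 0, 2, 2, 2, 0); (1, 1, 0, 1, 1, 0); (0, 1, 0, 0, 0, 0))


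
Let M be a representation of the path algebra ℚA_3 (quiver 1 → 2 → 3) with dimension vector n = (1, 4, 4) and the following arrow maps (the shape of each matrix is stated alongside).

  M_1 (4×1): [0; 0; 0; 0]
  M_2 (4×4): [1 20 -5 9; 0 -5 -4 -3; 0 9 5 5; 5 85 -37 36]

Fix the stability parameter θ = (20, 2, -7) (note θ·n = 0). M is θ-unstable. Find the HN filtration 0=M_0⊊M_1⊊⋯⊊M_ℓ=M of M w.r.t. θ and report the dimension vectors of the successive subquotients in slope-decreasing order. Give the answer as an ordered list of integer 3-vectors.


Via rank(M_{q-1}∘⋯∘M_p): M ≅ I[1,1], I[2,2], I[2,3]^3, I[3,3].
μ_θ-semistable layers: μ^(1)=20; μ^(2)=2; μ^(3)=-5/2; μ^(4)=-7

((1, 0, 0); (0, 1, 0); (0, 3, 3); (0, 0, 1))


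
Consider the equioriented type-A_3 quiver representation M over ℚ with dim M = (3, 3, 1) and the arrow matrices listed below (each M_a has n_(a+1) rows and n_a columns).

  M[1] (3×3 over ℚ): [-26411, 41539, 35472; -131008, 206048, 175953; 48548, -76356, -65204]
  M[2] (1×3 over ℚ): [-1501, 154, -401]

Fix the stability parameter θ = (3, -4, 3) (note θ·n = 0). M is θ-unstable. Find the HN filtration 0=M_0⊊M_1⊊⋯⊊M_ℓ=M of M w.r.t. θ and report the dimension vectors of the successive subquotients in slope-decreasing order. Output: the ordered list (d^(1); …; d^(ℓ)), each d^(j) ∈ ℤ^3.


Barcode: M ≅ I[1,1], I[1,2], I[1,3], I[2,2]. HN layers by μ_θ (3 steps, strictly decreasing):
  μ^(1)=3; μ^(2)=-1/2; μ^(3)=-4

((1, 0, 1); (2, 2, 0); (0, 1, 0))


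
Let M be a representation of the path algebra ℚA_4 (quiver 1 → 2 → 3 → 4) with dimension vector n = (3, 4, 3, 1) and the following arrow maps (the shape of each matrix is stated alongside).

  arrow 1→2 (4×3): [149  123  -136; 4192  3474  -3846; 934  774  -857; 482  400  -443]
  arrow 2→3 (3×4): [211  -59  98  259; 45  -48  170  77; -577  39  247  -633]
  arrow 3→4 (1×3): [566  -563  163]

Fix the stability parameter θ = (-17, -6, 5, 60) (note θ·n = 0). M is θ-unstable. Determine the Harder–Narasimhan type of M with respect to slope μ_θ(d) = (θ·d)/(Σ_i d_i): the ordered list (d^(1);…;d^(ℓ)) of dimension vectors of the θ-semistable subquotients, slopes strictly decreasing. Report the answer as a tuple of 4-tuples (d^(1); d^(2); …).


Via rank(M_{q-1}∘⋯∘M_p): M ≅ I[1,3]^2, I[1,4], I[2,2].
μ_θ-semistable layers: μ^(1)=60; μ^(2)=5; μ^(3)=-6; μ^(4)=-17

((0, 0, 0, 1); (0, 0, 3, 0); (0, 4, 0, 0); (3, 0, 0, 0))


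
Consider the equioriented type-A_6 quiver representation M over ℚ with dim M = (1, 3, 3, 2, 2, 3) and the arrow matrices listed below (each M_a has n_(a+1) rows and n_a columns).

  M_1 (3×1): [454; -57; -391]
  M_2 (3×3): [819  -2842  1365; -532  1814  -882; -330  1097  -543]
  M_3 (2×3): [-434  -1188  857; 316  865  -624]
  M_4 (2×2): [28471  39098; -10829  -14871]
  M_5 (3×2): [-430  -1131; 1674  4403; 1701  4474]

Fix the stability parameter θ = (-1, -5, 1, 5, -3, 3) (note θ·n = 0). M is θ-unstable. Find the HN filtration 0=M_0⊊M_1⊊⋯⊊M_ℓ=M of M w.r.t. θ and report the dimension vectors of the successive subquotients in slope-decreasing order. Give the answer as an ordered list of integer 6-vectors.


Barcode: M ≅ I[1,6], I[2,2], I[2,3], I[3,6], I[6,6]. HN layers by μ_θ (4 steps, strictly decreasing):
  μ^(1)=3; μ^(2)=1; μ^(3)=-3; μ^(4)=-5

((0, 0, 0, 0, 0, 3); (0, 0, 3, 2, 2, 0); (1, 1, 0, 0, 0, 0); (0, 2, 0, 0, 0, 0))


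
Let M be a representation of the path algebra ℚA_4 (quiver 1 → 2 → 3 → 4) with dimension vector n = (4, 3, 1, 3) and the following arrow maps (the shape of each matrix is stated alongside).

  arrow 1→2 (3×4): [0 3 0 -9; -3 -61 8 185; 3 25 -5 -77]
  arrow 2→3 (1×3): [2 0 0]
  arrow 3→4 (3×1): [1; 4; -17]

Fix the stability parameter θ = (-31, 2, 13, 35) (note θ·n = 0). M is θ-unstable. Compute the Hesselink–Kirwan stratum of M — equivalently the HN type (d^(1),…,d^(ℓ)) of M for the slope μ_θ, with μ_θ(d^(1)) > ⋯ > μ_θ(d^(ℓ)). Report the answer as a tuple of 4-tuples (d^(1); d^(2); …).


Barcode: M ≅ I[1,1], I[1,2]^2, I[1,4], I[4,4]^2. HN layers by μ_θ (4 steps, strictly decreasing):
  μ^(1)=35; μ^(2)=13; μ^(3)=2; μ^(4)=-31

((0, 0, 0, 3); (0, 0, 1, 0); (0, 3, 0, 0); (4, 0, 0, 0))


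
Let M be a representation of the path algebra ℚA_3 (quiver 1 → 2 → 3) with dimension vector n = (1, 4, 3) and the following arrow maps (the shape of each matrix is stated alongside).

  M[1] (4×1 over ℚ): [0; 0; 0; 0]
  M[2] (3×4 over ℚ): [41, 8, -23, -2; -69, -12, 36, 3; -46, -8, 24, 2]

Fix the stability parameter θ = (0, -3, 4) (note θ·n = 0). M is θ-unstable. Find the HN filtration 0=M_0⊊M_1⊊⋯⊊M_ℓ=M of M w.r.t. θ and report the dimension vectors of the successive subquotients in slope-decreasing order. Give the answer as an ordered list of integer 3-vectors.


Interval decomposition of M: I[1,1], I[2,2]^2, I[2,3]^2, I[3,3].
HN type (ℓ=3): μ^(1)=4; μ^(2)=0; μ^(3)=-3

((0, 0, 3); (1, 0, 0); (0, 4, 0))


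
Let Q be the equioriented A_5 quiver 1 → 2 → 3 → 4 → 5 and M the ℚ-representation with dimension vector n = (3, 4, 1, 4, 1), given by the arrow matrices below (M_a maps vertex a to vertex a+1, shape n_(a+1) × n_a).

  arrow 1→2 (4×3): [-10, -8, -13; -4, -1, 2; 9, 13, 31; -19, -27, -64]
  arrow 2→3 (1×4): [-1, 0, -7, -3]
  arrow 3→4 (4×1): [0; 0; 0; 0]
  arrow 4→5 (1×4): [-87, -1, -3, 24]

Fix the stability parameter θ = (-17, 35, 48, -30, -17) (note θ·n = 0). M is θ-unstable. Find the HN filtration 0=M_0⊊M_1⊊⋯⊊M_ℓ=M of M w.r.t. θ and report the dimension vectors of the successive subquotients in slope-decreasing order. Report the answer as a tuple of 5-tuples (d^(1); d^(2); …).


Barcode: M ≅ I[1,2]^2, I[1,3], I[2,2], I[4,4]^3, I[4,5]. HN layers by μ_θ (4 steps, strictly decreasing):
  μ^(1)=48; μ^(2)=35; μ^(3)=-17; μ^(4)=-30

((0, 0, 1, 0, 0); (0, 4, 0, 0, 0); (3, 0, 0, 0, 1); (0, 0, 0, 4, 0))


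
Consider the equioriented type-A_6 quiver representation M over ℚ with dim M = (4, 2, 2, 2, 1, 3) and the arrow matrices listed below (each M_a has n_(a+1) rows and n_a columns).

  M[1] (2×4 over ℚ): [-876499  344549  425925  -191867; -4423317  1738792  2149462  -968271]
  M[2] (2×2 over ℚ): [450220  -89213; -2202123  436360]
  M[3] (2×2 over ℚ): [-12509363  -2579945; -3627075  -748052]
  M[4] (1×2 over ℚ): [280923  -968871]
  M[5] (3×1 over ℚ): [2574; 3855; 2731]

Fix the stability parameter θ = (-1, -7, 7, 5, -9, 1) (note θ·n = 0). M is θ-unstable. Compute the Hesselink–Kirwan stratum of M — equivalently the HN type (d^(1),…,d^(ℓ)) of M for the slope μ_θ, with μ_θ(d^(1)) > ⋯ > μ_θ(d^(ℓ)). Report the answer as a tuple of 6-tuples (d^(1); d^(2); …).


Barcode: M ≅ I[1,1]^2, I[1,4], I[1,6], I[6,6]^2. HN layers by μ_θ (4 steps, strictly decreasing):
  μ^(1)=6; μ^(2)=1; μ^(3)=-1; μ^(4)=-4

((0, 0, 1, 1, 0, 0); (0, 0, 1, 1, 1, 3); (2, 0, 0, 0, 0, 0); (2, 2, 0, 0, 0, 0))


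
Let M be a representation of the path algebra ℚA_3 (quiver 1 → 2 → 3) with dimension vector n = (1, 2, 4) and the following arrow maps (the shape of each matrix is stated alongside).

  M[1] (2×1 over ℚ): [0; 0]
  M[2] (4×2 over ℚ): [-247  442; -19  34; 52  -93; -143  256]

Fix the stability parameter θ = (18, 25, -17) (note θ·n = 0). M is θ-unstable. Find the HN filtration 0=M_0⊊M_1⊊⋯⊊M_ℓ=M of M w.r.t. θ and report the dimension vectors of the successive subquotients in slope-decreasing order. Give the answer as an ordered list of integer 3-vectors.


Barcode: M ≅ I[1,1], I[2,3]^2, I[3,3]^2. HN layers by μ_θ (3 steps, strictly decreasing):
  μ^(1)=18; μ^(2)=4; μ^(3)=-17

((1, 0, 0); (0, 2, 2); (0, 0, 2))


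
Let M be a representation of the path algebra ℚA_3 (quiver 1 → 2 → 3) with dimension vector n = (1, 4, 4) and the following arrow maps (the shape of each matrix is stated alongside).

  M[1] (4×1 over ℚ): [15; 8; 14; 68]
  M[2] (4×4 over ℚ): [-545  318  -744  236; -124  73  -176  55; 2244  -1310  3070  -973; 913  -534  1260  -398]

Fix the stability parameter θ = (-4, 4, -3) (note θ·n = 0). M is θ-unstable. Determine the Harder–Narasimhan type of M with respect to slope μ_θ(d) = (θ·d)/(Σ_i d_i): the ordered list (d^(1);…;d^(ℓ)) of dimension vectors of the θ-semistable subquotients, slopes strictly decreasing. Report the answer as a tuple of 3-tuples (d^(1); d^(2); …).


Interval decomposition of M: I[1,3], I[2,2], I[2,3]^2, I[3,3].
HN type (ℓ=4): μ^(1)=4; μ^(2)=1/2; μ^(3)=-3; μ^(4)=-4

((0, 1, 0); (0, 3, 3); (0, 0, 1); (1, 0, 0))


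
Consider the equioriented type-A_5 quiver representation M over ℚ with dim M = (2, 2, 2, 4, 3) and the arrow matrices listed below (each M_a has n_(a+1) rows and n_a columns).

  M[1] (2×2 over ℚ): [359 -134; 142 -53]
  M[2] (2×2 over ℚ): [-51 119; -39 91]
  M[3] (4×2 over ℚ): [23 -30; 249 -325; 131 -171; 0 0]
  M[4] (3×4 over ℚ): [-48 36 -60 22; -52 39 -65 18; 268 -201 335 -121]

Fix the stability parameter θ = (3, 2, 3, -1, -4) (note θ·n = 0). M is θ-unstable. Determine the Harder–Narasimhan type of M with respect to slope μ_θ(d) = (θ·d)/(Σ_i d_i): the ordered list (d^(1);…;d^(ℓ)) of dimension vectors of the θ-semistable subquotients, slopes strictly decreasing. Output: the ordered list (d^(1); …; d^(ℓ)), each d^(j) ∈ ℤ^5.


Interval decomposition of M: I[1,2], I[1,4], I[3,4], I[4,5]^2, I[5,5].
HN type (ℓ=5): μ^(1)=5/2; μ^(2)=7/4; μ^(3)=1; μ^(4)=-5/2; μ^(5)=-4

((1, 1, 0, 0, 0); (1, 1, 1, 1, 0); (0, 0, 1, 1, 0); (0, 0, 0, 2, 2); (0, 0, 0, 0, 1))


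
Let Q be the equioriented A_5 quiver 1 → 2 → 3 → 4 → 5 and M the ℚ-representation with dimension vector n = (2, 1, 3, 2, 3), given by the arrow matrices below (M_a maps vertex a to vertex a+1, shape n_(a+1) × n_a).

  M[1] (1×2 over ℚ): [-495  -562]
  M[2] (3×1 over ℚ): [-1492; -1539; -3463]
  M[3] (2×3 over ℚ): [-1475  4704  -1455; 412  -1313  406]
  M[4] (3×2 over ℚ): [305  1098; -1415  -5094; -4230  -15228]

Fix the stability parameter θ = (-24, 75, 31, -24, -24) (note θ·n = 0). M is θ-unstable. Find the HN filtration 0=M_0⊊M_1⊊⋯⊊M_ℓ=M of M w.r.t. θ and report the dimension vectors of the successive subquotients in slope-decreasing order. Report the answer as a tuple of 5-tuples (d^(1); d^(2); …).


Via rank(M_{q-1}∘⋯∘M_p): M ≅ I[1,1], I[1,5], I[3,3], I[3,4], I[5,5]^2.
μ_θ-semistable layers: μ^(1)=31; μ^(2)=29/2; μ^(3)=7/2; μ^(4)=-24

((0, 0, 1, 0, 0); (0, 1, 1, 1, 1); (0, 0, 1, 1, 0); (2, 0, 0, 0, 2))


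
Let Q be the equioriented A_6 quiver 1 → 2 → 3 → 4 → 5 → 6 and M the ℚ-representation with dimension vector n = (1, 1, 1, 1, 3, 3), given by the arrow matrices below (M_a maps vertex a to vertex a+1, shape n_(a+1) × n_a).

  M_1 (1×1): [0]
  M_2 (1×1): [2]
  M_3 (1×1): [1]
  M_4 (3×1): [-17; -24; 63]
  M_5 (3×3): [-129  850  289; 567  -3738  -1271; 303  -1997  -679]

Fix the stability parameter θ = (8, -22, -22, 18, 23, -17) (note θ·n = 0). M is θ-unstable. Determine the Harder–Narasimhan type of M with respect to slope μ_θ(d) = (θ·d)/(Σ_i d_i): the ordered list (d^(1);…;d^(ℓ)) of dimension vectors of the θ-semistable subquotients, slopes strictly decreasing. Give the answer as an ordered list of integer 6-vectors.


Barcode: M ≅ I[1,1], I[2,5], I[5,6]^2, I[6,6]. HN layers by μ_θ (6 steps, strictly decreasing):
  μ^(1)=23; μ^(2)=18; μ^(3)=8; μ^(4)=3; μ^(5)=-17; μ^(6)=-22

((0, 0, 0, 0, 1, 0); (0, 0, 0, 1, 0, 0); (1, 0, 0, 0, 0, 0); (0, 0, 0, 0, 2, 2); (0, 0, 0, 0, 0, 1); (0, 1, 1, 0, 0, 0))


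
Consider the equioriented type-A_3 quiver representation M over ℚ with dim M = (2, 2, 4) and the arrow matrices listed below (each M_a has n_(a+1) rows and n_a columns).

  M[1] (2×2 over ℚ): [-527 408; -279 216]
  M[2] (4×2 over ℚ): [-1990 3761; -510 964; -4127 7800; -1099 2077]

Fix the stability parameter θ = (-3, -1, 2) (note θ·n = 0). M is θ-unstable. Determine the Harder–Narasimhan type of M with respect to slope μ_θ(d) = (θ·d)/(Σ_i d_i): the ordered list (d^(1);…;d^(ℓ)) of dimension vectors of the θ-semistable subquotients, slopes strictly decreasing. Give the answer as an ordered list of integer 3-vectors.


Barcode: M ≅ I[1,1], I[1,3], I[2,3], I[3,3]^2. HN layers by μ_θ (3 steps, strictly decreasing):
  μ^(1)=2; μ^(2)=-1; μ^(3)=-3

((0, 0, 4); (0, 2, 0); (2, 0, 0))


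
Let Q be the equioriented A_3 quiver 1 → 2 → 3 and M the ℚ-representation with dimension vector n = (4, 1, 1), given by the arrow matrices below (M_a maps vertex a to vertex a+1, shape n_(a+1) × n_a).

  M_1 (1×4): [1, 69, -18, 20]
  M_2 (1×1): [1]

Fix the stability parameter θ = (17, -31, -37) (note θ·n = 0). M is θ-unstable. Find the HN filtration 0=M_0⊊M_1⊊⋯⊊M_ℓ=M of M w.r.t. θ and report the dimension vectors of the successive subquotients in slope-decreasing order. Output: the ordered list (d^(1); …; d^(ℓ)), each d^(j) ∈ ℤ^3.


Via rank(M_{q-1}∘⋯∘M_p): M ≅ I[1,1]^3, I[1,3].
μ_θ-semistable layers: μ^(1)=17; μ^(2)=-17

((3, 0, 0); (1, 1, 1))


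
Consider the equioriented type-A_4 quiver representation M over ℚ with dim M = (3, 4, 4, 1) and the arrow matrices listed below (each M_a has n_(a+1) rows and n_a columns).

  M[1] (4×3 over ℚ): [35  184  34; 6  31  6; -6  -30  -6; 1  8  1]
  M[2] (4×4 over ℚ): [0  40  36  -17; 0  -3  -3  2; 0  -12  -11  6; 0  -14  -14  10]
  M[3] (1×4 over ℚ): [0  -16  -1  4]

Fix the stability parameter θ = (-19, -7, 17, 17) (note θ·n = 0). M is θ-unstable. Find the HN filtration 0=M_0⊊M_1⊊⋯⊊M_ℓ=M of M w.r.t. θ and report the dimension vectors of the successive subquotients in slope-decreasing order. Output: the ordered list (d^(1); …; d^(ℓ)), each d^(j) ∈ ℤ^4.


Via rank(M_{q-1}∘⋯∘M_p): M ≅ I[1,2], I[1,3], I[1,4], I[2,3], I[3,3].
μ_θ-semistable layers: μ^(1)=17; μ^(2)=-7; μ^(3)=-19

((0, 0, 4, 1); (0, 4, 0, 0); (3, 0, 0, 0))


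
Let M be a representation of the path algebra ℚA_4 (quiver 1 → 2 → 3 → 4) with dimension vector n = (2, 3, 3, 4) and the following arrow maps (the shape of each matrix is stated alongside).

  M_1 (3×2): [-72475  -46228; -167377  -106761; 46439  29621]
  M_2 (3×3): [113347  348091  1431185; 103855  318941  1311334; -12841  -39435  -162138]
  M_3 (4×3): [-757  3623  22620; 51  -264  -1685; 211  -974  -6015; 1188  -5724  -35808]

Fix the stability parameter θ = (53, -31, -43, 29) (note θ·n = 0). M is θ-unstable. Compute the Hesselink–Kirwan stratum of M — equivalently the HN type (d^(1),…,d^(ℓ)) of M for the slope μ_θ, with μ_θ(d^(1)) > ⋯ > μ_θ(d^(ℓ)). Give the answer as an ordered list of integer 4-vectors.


Via rank(M_{q-1}∘⋯∘M_p): M ≅ I[1,3], I[1,4], I[2,2], I[3,4], I[4,4]^2.
μ_θ-semistable layers: μ^(1)=29; μ^(2)=-7; μ^(3)=-31; μ^(4)=-43

((0, 0, 0, 4); (2, 2, 2, 0); (0, 1, 0, 0); (0, 0, 1, 0))


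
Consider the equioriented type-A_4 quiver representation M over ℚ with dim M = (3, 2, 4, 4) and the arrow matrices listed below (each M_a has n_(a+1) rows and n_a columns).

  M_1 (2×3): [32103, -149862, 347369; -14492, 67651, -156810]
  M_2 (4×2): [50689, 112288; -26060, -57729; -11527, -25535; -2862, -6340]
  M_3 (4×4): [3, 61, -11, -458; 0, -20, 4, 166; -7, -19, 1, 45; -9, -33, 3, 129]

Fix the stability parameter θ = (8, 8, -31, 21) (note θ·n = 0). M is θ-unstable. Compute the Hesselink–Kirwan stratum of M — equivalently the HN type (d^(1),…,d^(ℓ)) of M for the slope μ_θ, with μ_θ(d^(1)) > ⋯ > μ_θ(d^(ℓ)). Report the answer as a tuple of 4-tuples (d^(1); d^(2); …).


Via rank(M_{q-1}∘⋯∘M_p): M ≅ I[1,1], I[1,3]^2, I[3,4]^2, I[4,4]^2.
μ_θ-semistable layers: μ^(1)=21; μ^(2)=8; μ^(3)=-5; μ^(4)=-31

((0, 0, 0, 4); (1, 0, 0, 0); (2, 2, 2, 0); (0, 0, 2, 0))


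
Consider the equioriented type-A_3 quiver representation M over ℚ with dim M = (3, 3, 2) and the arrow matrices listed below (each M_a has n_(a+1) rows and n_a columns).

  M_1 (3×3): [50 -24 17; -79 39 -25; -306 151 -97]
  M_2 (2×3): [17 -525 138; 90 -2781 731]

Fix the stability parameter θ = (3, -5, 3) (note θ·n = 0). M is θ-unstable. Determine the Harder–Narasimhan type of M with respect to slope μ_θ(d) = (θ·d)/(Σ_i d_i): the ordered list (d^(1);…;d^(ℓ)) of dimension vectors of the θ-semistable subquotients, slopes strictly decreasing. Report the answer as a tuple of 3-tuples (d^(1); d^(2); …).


Barcode: M ≅ I[1,2], I[1,3]^2. HN layers by μ_θ (2 steps, strictly decreasing):
  μ^(1)=3; μ^(2)=-1

((0, 0, 2); (3, 3, 0))


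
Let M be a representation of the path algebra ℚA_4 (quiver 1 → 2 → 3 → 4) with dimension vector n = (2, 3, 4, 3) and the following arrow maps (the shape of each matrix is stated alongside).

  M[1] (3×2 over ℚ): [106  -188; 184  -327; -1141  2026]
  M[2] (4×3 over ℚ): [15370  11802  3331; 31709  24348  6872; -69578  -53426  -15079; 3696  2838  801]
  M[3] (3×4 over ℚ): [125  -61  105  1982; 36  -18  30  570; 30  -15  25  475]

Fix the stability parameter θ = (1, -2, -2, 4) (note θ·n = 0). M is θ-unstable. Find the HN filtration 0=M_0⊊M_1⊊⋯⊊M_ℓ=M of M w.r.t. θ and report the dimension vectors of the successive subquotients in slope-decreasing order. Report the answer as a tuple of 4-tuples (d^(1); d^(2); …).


Barcode: M ≅ I[1,2], I[1,3], I[2,4], I[3,3], I[3,4], I[4,4]. HN layers by μ_θ (4 steps, strictly decreasing):
  μ^(1)=4; μ^(2)=-1/2; μ^(3)=-1; μ^(4)=-2

((0, 0, 0, 3); (1, 1, 0, 0); (1, 1, 1, 0); (0, 1, 3, 0))


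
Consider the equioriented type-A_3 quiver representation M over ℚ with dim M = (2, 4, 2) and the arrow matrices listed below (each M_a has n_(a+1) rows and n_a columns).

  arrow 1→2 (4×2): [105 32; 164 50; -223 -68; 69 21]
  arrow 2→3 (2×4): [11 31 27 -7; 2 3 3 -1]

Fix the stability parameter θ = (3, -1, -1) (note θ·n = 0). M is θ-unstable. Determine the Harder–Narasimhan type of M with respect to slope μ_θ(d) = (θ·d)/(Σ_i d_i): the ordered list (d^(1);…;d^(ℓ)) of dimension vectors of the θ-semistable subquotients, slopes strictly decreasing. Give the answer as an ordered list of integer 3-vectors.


Via rank(M_{q-1}∘⋯∘M_p): M ≅ I[1,3]^2, I[2,2]^2.
μ_θ-semistable layers: μ^(1)=1/3; μ^(2)=-1

((2, 2, 2); (0, 2, 0))


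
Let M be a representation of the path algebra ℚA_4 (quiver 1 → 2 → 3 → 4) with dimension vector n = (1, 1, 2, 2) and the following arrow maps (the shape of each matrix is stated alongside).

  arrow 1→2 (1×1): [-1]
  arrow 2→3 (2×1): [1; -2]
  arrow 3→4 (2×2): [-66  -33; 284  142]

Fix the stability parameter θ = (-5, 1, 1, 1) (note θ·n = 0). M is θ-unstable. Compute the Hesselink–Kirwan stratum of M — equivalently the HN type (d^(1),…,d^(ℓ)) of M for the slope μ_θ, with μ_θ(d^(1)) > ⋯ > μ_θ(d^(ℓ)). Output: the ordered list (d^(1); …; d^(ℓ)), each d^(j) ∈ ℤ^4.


Interval decomposition of M: I[1,3], I[3,4], I[4,4].
HN type (ℓ=2): μ^(1)=1; μ^(2)=-5

((0, 1, 2, 2); (1, 0, 0, 0))


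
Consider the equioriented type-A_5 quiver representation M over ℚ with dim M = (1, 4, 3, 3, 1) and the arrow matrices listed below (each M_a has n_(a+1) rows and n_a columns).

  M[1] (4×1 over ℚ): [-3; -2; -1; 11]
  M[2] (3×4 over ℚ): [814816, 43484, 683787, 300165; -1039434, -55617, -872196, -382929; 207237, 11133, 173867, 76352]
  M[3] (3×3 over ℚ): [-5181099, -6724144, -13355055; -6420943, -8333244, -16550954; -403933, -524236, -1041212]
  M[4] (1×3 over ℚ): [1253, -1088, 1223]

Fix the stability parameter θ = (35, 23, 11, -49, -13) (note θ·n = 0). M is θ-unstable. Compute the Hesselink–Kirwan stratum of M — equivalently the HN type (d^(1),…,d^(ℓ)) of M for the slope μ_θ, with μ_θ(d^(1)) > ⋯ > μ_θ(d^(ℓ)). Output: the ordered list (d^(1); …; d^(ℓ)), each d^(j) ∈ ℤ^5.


Barcode: M ≅ I[1,3], I[2,2], I[2,4], I[2,5], I[4,4]. HN layers by μ_θ (4 steps, strictly decreasing):
  μ^(1)=23; μ^(2)=-5; μ^(3)=-7; μ^(4)=-49

((1, 2, 1, 0, 0); (0, 1, 1, 1, 0); (0, 1, 1, 1, 1); (0, 0, 0, 1, 0))


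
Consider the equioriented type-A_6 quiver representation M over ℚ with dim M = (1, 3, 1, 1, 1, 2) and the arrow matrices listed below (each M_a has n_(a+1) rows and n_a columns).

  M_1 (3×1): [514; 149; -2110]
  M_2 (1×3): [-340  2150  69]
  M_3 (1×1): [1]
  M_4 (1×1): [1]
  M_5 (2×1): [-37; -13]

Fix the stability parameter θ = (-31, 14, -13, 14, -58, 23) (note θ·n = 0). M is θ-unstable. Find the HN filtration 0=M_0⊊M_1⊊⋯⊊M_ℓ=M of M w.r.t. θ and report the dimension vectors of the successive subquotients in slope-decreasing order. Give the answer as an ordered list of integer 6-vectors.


Barcode: M ≅ I[1,2], I[2,2], I[2,6], I[6,6]. HN layers by μ_θ (4 steps, strictly decreasing):
  μ^(1)=23; μ^(2)=14; μ^(3)=-43/4; μ^(4)=-31

((0, 0, 0, 0, 0, 2); (0, 2, 0, 0, 0, 0); (0, 1, 1, 1, 1, 0); (1, 0, 0, 0, 0, 0))


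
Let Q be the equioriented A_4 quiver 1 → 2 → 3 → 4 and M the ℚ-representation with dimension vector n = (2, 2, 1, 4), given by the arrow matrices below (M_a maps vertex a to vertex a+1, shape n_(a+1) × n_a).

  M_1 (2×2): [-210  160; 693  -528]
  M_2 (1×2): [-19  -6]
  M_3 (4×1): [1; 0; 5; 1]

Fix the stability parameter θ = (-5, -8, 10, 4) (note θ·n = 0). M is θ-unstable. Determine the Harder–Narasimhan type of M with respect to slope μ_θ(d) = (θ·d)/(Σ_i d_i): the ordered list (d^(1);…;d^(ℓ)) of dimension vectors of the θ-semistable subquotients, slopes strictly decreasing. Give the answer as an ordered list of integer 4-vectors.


Barcode: M ≅ I[1,1], I[1,4], I[2,2], I[4,4]^3. HN layers by μ_θ (5 steps, strictly decreasing):
  μ^(1)=7; μ^(2)=4; μ^(3)=-5; μ^(4)=-13/2; μ^(5)=-8

((0, 0, 1, 1); (0, 0, 0, 3); (1, 0, 0, 0); (1, 1, 0, 0); (0, 1, 0, 0))


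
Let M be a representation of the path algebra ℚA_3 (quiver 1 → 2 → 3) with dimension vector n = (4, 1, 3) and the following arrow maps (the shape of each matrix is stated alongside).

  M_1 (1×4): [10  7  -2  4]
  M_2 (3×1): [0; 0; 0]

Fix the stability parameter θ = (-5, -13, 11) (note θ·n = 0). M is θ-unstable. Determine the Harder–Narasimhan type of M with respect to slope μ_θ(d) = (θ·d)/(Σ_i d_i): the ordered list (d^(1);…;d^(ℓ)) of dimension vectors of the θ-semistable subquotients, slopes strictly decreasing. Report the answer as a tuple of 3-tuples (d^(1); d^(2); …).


Barcode: M ≅ I[1,1]^3, I[1,2], I[3,3]^3. HN layers by μ_θ (3 steps, strictly decreasing):
  μ^(1)=11; μ^(2)=-5; μ^(3)=-9

((0, 0, 3); (3, 0, 0); (1, 1, 0))


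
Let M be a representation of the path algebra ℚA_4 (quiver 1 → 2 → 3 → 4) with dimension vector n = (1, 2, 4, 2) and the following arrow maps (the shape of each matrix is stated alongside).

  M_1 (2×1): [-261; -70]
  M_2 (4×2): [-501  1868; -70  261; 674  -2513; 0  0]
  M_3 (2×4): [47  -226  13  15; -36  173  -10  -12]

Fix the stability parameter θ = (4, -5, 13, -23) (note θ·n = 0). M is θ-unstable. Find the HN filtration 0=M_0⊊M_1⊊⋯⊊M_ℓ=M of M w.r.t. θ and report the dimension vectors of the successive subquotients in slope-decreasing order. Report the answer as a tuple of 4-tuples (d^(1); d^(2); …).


Barcode: M ≅ I[1,4], I[2,4], I[3,3]^2. HN layers by μ_θ (3 steps, strictly decreasing):
  μ^(1)=13; μ^(2)=-11/4; μ^(3)=-5

((0, 0, 2, 0); (1, 1, 1, 1); (0, 1, 1, 1))


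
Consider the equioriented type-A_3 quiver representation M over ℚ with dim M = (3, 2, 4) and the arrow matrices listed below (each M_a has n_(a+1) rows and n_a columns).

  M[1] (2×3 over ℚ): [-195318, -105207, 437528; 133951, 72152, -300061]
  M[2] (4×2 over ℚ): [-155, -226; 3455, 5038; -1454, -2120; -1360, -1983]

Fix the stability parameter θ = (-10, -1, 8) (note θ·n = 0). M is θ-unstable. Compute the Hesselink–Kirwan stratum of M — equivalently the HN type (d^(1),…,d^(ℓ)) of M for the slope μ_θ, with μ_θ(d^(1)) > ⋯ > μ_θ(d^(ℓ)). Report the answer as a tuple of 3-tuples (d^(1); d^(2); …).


Via rank(M_{q-1}∘⋯∘M_p): M ≅ I[1,1], I[1,3]^2, I[3,3]^2.
μ_θ-semistable layers: μ^(1)=8; μ^(2)=-1; μ^(3)=-10

((0, 0, 4); (0, 2, 0); (3, 0, 0))


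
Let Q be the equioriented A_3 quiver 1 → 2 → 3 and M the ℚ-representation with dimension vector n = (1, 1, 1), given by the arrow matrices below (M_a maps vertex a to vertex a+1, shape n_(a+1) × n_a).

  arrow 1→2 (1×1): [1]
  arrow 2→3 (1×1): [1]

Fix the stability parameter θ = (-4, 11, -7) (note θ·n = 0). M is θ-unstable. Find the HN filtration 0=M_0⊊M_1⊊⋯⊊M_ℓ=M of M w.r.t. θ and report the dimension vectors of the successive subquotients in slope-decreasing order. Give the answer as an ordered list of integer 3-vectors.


Interval decomposition of M: I[1,3].
HN type (ℓ=2): μ^(1)=2; μ^(2)=-4

((0, 1, 1); (1, 0, 0))


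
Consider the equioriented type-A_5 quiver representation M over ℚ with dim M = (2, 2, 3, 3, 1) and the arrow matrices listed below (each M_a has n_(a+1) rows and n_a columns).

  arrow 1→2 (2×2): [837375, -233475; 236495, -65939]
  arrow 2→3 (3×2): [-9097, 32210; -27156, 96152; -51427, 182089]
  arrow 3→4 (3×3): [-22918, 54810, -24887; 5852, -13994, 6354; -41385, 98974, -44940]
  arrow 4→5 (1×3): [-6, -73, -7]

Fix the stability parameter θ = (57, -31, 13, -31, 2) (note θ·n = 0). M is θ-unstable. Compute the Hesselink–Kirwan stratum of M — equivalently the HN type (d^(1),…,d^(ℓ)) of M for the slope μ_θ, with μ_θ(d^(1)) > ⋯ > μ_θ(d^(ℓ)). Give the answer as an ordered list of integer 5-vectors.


Barcode: M ≅ I[1,1], I[1,5], I[2,4], I[3,4]. HN layers by μ_θ (4 steps, strictly decreasing):
  μ^(1)=57; μ^(2)=2; μ^(3)=-9; μ^(4)=-31

((1, 0, 0, 0, 0); (1, 1, 1, 1, 1); (0, 0, 2, 2, 0); (0, 1, 0, 0, 0))


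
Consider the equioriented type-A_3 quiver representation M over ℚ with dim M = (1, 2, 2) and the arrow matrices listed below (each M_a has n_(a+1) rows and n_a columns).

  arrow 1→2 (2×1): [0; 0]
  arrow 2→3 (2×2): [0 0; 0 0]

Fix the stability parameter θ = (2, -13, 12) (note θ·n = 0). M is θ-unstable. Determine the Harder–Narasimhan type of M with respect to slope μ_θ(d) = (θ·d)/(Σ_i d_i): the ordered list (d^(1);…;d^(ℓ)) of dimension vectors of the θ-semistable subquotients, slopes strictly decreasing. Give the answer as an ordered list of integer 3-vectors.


Via rank(M_{q-1}∘⋯∘M_p): M ≅ I[1,1], I[2,2]^2, I[3,3]^2.
μ_θ-semistable layers: μ^(1)=12; μ^(2)=2; μ^(3)=-13

((0, 0, 2); (1, 0, 0); (0, 2, 0))


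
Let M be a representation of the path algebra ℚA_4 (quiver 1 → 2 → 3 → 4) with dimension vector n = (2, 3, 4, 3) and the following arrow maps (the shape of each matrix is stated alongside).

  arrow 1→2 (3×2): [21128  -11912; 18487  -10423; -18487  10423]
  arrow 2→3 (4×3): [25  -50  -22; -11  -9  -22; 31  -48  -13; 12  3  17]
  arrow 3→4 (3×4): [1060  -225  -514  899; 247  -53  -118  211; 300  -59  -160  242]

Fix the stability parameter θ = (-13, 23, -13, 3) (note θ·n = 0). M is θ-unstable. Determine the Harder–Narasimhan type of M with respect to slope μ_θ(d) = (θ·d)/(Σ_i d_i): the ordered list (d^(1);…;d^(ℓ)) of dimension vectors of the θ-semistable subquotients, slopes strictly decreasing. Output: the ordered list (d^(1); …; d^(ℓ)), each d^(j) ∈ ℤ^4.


Barcode: M ≅ I[1,1], I[1,4], I[2,4]^2, I[3,3]. HN layers by μ_θ (2 steps, strictly decreasing):
  μ^(1)=13/3; μ^(2)=-13

((0, 3, 3, 3); (2, 0, 1, 0))


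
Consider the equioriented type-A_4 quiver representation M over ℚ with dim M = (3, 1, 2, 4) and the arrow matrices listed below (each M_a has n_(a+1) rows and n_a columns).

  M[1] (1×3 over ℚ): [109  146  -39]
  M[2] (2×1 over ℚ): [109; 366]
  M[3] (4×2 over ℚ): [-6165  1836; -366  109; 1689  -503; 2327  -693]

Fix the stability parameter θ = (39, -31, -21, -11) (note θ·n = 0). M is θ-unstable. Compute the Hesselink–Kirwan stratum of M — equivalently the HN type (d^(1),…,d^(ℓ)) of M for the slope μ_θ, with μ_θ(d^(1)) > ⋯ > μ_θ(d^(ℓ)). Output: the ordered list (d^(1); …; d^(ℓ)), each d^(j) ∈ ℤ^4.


Via rank(M_{q-1}∘⋯∘M_p): M ≅ I[1,1]^2, I[1,4], I[3,4], I[4,4]^2.
μ_θ-semistable layers: μ^(1)=39; μ^(2)=-6; μ^(3)=-11; μ^(4)=-21

((2, 0, 0, 0); (1, 1, 1, 1); (0, 0, 0, 3); (0, 0, 1, 0))


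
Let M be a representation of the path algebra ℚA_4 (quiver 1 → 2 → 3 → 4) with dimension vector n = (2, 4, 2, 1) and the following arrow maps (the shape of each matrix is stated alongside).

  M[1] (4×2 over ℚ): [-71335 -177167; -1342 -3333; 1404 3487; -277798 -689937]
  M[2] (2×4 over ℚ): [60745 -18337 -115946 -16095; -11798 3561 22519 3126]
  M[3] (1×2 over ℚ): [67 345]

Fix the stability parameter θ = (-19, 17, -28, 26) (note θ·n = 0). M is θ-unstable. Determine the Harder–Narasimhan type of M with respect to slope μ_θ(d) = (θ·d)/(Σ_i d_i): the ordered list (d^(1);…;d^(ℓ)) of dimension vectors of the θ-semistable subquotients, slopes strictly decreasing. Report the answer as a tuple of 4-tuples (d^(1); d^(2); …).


Barcode: M ≅ I[1,3], I[1,4], I[2,2]^2. HN layers by μ_θ (4 steps, strictly decreasing):
  μ^(1)=26; μ^(2)=17; μ^(3)=-11/2; μ^(4)=-19

((0, 0, 0, 1); (0, 2, 0, 0); (0, 2, 2, 0); (2, 0, 0, 0))


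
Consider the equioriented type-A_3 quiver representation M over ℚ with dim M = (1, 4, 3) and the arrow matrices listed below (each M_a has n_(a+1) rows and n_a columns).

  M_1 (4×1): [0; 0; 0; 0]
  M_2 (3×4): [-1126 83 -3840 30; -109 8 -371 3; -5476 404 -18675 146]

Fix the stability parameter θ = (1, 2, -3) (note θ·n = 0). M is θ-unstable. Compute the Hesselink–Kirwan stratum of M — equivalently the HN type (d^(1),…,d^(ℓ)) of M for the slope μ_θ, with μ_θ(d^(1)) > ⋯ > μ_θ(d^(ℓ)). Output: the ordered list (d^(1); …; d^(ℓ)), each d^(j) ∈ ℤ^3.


Barcode: M ≅ I[1,1], I[2,2], I[2,3]^3. HN layers by μ_θ (3 steps, strictly decreasing):
  μ^(1)=2; μ^(2)=1; μ^(3)=-1/2

((0, 1, 0); (1, 0, 0); (0, 3, 3))


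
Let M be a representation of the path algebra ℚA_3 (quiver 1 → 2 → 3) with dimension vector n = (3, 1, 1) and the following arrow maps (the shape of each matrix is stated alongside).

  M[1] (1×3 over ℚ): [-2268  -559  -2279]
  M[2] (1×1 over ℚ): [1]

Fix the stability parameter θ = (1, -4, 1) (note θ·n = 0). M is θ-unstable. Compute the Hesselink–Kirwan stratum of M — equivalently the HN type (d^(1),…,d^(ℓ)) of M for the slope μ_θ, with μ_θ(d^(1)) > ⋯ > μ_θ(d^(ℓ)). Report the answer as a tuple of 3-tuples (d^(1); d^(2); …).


Interval decomposition of M: I[1,1]^2, I[1,3].
HN type (ℓ=2): μ^(1)=1; μ^(2)=-3/2

((2, 0, 1); (1, 1, 0))


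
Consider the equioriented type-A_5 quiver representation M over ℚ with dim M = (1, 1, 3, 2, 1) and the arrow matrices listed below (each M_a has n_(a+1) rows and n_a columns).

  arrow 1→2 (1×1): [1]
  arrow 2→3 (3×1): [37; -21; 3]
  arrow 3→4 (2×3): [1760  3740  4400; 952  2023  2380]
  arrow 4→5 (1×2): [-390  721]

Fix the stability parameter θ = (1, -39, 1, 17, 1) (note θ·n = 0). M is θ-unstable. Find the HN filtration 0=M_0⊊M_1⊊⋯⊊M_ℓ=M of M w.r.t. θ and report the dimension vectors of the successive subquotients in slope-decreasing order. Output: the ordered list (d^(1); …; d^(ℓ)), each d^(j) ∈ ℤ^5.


Barcode: M ≅ I[1,5], I[3,3]^2, I[4,4]. HN layers by μ_θ (4 steps, strictly decreasing):
  μ^(1)=17; μ^(2)=9; μ^(3)=1; μ^(4)=-19

((0, 0, 0, 1, 0); (0, 0, 0, 1, 1); (0, 0, 3, 0, 0); (1, 1, 0, 0, 0))
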